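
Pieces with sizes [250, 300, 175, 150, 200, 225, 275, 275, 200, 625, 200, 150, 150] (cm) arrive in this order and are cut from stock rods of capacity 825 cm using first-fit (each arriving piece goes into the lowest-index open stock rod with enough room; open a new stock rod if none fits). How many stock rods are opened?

5

  250 → stock rod 1 (new)  [load 250/825]
  300 → stock rod 1  [load 550/825]
  175 → stock rod 1  [load 725/825]
  150 → stock rod 2 (new)  [load 150/825]
  200 → stock rod 2  [load 350/825]
  225 → stock rod 2  [load 575/825]
  275 → stock rod 3 (new)  [load 275/825]
  275 → stock rod 3  [load 550/825]
  200 → stock rod 2  [load 775/825]
  625 → stock rod 4 (new)  [load 625/825]
  200 → stock rod 3  [load 750/825]
  150 → stock rod 4  [load 775/825]
  150 → stock rod 5 (new)  [load 150/825]
5 stock rods opened.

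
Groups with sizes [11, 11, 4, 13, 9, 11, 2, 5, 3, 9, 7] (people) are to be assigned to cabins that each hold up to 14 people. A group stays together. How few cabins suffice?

7

Total = 13 + 11 + 11 + 11 + 9 + 9 + 7 + 5 + 4 + 3 + 2 = 85 people.
Lower bound: ⌈85/14⌉ = 7 cabins.
A packing using 7 cabins:
  cabin 1: 13 = 13
  cabin 2: 11 + 3 = 14
  cabin 3: 11 + 2 = 13
  cabin 4: 11 = 11
  cabin 5: 9 + 5 = 14
  cabin 6: 9 + 4 = 13
  cabin 7: 7 = 7
This matches the lower bound, so 7 is optimal.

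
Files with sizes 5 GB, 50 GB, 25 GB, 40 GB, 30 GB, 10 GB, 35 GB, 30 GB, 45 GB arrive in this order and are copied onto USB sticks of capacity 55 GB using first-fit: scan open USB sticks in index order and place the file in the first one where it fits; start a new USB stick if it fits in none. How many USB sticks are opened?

6

  5 → USB stick 1 (new)  [load 5/55]
  50 → USB stick 1  [load 55/55]
  25 → USB stick 2 (new)  [load 25/55]
  40 → USB stick 3 (new)  [load 40/55]
  30 → USB stick 2  [load 55/55]
  10 → USB stick 3  [load 50/55]
  35 → USB stick 4 (new)  [load 35/55]
  30 → USB stick 5 (new)  [load 30/55]
  45 → USB stick 6 (new)  [load 45/55]
6 USB sticks opened.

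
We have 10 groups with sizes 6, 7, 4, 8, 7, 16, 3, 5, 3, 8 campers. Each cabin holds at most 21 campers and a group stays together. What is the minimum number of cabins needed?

Total = 16 + 8 + 8 + 7 + 7 + 6 + 5 + 4 + 3 + 3 = 67 campers.
Lower bound: ⌈67/21⌉ = 4 cabins.
A packing using 4 cabins:
  cabin 1: 16 + 5 = 21
  cabin 2: 8 + 8 + 4 = 20
  cabin 3: 7 + 7 + 6 = 20
  cabin 4: 3 + 3 = 6
This matches the lower bound, so 4 is optimal.

4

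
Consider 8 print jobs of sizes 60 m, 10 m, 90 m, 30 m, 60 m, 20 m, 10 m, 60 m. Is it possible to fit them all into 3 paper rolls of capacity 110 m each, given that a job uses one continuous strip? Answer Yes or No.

Total = 340 m; ⌈340/110⌉ = 4.
At least 4 paper rolls are required, but only 3 are allowed.

No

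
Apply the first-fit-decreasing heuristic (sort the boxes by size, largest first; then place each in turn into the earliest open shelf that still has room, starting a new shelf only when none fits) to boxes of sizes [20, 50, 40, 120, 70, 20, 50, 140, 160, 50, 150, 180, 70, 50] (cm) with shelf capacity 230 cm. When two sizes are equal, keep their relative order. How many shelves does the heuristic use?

6

Sorted descending: 180, 160, 150, 140, 120, 70, 70, 50, 50, 50, 50, 40, 20, 20.
  180 → shelf 1 (new)  [load 180/230]
  160 → shelf 2 (new)  [load 160/230]
  150 → shelf 3 (new)  [load 150/230]
  140 → shelf 4 (new)  [load 140/230]
  120 → shelf 5 (new)  [load 120/230]
  70 → shelf 2  [load 230/230]
  70 → shelf 3  [load 220/230]
  50 → shelf 1  [load 230/230]
  50 → shelf 4  [load 190/230]
  50 → shelf 5  [load 170/230]
  50 → shelf 5  [load 220/230]
  40 → shelf 4  [load 230/230]
  20 → shelf 6 (new)  [load 20/230]
  20 → shelf 6  [load 40/230]
6 shelves opened.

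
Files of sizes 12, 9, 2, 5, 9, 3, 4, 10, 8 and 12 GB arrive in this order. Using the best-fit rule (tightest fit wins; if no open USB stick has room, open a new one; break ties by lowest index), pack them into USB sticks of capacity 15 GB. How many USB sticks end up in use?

  12 → USB stick 1 (new)  [load 12/15]
  9 → USB stick 2 (new)  [load 9/15]
  2 → USB stick 1  [load 14/15]
  5 → USB stick 2  [load 14/15]
  9 → USB stick 3 (new)  [load 9/15]
  3 → USB stick 3  [load 12/15]
  4 → USB stick 4 (new)  [load 4/15]
  10 → USB stick 4  [load 14/15]
  8 → USB stick 5 (new)  [load 8/15]
  12 → USB stick 6 (new)  [load 12/15]
6 USB sticks opened.

6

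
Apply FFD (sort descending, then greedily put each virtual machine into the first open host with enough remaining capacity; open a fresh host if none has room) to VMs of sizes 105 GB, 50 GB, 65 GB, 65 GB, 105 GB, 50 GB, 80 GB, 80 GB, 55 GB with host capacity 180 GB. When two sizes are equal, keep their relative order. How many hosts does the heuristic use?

4

Sorted descending: 105, 105, 80, 80, 65, 65, 55, 50, 50.
  105 → host 1 (new)  [load 105/180]
  105 → host 2 (new)  [load 105/180]
  80 → host 3 (new)  [load 80/180]
  80 → host 3  [load 160/180]
  65 → host 1  [load 170/180]
  65 → host 2  [load 170/180]
  55 → host 4 (new)  [load 55/180]
  50 → host 4  [load 105/180]
  50 → host 4  [load 155/180]
4 hosts opened.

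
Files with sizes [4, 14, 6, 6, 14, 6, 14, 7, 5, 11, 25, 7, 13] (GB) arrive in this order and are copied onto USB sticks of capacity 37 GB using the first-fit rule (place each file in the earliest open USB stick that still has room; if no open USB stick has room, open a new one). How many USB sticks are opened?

  4 → USB stick 1 (new)  [load 4/37]
  14 → USB stick 1  [load 18/37]
  6 → USB stick 1  [load 24/37]
  6 → USB stick 1  [load 30/37]
  14 → USB stick 2 (new)  [load 14/37]
  6 → USB stick 1  [load 36/37]
  14 → USB stick 2  [load 28/37]
  7 → USB stick 2  [load 35/37]
  5 → USB stick 3 (new)  [load 5/37]
  11 → USB stick 3  [load 16/37]
  25 → USB stick 4 (new)  [load 25/37]
  7 → USB stick 3  [load 23/37]
  13 → USB stick 3  [load 36/37]
4 USB sticks opened.

4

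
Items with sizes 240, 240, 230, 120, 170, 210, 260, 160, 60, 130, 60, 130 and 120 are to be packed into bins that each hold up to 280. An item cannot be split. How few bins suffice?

Total = 260 + 240 + 240 + 230 + 210 + 170 + 160 + 130 + 130 + 120 + 120 + 60 + 60 = 2130.
Lower bound: ⌈2130/280⌉ = 8 bins.
A packing using 9 bins:
  bin 1: 260 = 260
  bin 2: 240 = 240
  bin 3: 240 = 240
  bin 4: 230 = 230
  bin 5: 210 + 60 = 270
  bin 6: 170 + 60 = 230
  bin 7: 160 + 120 = 280
  bin 8: 130 + 130 = 260
  bin 9: 120 = 120
No arrangement into 8 bins stays within capacity, so 9 is optimal.

9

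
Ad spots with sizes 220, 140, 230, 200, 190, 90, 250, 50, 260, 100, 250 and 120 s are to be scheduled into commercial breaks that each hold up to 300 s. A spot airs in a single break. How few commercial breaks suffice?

Total = 260 + 250 + 250 + 230 + 220 + 200 + 190 + 140 + 120 + 100 + 90 + 50 = 2100 s.
Lower bound: ⌈2100/300⌉ = 7 commercial breaks.
A packing using 8 commercial breaks:
  break 1: 260 = 260
  break 2: 250 + 50 = 300
  break 3: 250 = 250
  break 4: 230 = 230
  break 5: 220 = 220
  break 6: 200 + 100 = 300
  break 7: 190 + 90 = 280
  break 8: 140 + 120 = 260
No arrangement into 7 commercial breaks stays within capacity, so 8 is optimal.

8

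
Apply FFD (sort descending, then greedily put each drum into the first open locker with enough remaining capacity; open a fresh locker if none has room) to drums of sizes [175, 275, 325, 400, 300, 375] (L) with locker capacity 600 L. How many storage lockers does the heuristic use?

Sorted descending: 400, 375, 325, 300, 275, 175.
  400 → locker 1 (new)  [load 400/600]
  375 → locker 2 (new)  [load 375/600]
  325 → locker 3 (new)  [load 325/600]
  300 → locker 4 (new)  [load 300/600]
  275 → locker 3  [load 600/600]
  175 → locker 1  [load 575/600]
4 storage lockers opened.

4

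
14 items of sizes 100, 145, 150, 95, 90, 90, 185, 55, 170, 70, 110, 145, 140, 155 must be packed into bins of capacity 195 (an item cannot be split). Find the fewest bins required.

Total = 185 + 170 + 155 + 150 + 145 + 145 + 140 + 110 + 100 + 95 + 90 + 90 + 70 + 55 = 1700.
Lower bound: ⌈1700/195⌉ = 9 bins.
A packing using 10 bins:
  bin 1: 185 = 185
  bin 2: 170 = 170
  bin 3: 155 = 155
  bin 4: 150 = 150
  bin 5: 145 = 145
  bin 6: 145 = 145
  bin 7: 140 + 55 = 195
  bin 8: 110 + 70 = 180
  bin 9: 100 + 95 = 195
  bin 10: 90 + 90 = 180
No arrangement into 9 bins stays within capacity, so 10 is optimal.

10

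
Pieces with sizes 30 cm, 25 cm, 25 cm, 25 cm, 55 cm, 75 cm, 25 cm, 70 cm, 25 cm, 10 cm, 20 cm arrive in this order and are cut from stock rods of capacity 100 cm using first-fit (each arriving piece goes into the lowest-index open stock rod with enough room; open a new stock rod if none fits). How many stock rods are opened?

4

  30 → stock rod 1 (new)  [load 30/100]
  25 → stock rod 1  [load 55/100]
  25 → stock rod 1  [load 80/100]
  25 → stock rod 2 (new)  [load 25/100]
  55 → stock rod 2  [load 80/100]
  75 → stock rod 3 (new)  [load 75/100]
  25 → stock rod 3  [load 100/100]
  70 → stock rod 4 (new)  [load 70/100]
  25 → stock rod 4  [load 95/100]
  10 → stock rod 1  [load 90/100]
  20 → stock rod 2  [load 100/100]
4 stock rods opened.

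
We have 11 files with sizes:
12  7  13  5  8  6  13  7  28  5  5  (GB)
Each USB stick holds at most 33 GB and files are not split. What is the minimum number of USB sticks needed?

Total = 28 + 13 + 13 + 12 + 8 + 7 + 7 + 6 + 5 + 5 + 5 = 109 GB.
Lower bound: ⌈109/33⌉ = 4 USB sticks.
A packing using 4 USB sticks:
  USB stick 1: 28 + 5 = 33
  USB stick 2: 13 + 13 + 7 = 33
  USB stick 3: 12 + 8 + 7 + 6 = 33
  USB stick 4: 5 + 5 = 10
This matches the lower bound, so 4 is optimal.

4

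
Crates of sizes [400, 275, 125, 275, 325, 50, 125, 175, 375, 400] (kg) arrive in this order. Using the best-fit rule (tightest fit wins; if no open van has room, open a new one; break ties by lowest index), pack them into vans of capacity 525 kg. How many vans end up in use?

  400 → van 1 (new)  [load 400/525]
  275 → van 2 (new)  [load 275/525]
  125 → van 1  [load 525/525]
  275 → van 3 (new)  [load 275/525]
  325 → van 4 (new)  [load 325/525]
  50 → van 4  [load 375/525]
  125 → van 4  [load 500/525]
  175 → van 2  [load 450/525]
  375 → van 5 (new)  [load 375/525]
  400 → van 6 (new)  [load 400/525]
6 vans opened.

6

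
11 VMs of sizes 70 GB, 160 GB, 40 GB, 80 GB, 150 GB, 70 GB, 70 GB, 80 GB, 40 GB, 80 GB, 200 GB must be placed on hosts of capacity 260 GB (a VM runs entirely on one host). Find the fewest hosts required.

5

Total = 200 + 160 + 150 + 80 + 80 + 80 + 70 + 70 + 70 + 40 + 40 = 1040 GB.
Lower bound: ⌈1040/260⌉ = 4 hosts.
A packing using 5 hosts:
  host 1: 200 + 40 = 240
  host 2: 160 + 80 = 240
  host 3: 150 + 80 = 230
  host 4: 80 + 70 + 70 + 40 = 260
  host 5: 70 = 70
No arrangement into 4 hosts stays within capacity, so 5 is optimal.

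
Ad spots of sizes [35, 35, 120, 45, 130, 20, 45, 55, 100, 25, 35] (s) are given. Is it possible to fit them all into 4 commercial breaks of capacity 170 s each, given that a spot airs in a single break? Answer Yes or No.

Yes

A valid assignment using 4 commercial breaks:
  break 1: 130 + 35 = 165
  break 2: 120 + 45 = 165
  break 3: 100 + 55 = 155
  break 4: 45 + 35 + 35 + 25 + 20 = 160
Every load is within 170 s, so 4 commercial breaks suffice.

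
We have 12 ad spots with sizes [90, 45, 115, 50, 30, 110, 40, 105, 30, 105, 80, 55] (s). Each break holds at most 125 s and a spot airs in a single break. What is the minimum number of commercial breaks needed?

8

Total = 115 + 110 + 105 + 105 + 90 + 80 + 55 + 50 + 45 + 40 + 30 + 30 = 855 s.
Lower bound: ⌈855/125⌉ = 7 commercial breaks.
A packing using 8 commercial breaks:
  break 1: 115 = 115
  break 2: 110 = 110
  break 3: 105 = 105
  break 4: 105 = 105
  break 5: 90 + 30 = 120
  break 6: 80 + 45 = 125
  break 7: 55 + 50 = 105
  break 8: 40 + 30 = 70
No arrangement into 7 commercial breaks stays within capacity, so 8 is optimal.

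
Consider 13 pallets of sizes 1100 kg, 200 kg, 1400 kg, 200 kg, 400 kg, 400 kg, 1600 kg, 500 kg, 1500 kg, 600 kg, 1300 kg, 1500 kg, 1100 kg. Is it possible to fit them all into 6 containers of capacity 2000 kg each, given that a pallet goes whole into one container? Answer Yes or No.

Total = 11800 kg; ⌈11800/2000⌉ = 6.
7 pallets each exceed half the capacity and cannot share a container, forcing at least 7 containers.
At least 7 containers are required, but only 6 are allowed.

No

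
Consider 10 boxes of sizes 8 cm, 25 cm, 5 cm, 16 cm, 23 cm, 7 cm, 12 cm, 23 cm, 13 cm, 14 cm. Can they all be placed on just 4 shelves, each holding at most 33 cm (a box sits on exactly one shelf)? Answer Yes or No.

No

Total = 146 cm; ⌈146/33⌉ = 5.
At least 5 shelves are required, but only 4 are allowed.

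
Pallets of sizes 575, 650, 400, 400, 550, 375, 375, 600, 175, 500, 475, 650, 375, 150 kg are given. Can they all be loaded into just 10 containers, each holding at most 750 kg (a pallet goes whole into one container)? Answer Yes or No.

No

Total = 6250 kg; ⌈6250/750⌉ = 9.
The bound of 9 does not rule out 10, but exhaustive search shows no assignment into 10 containers of capacity 750 kg exists — the minimum is 11.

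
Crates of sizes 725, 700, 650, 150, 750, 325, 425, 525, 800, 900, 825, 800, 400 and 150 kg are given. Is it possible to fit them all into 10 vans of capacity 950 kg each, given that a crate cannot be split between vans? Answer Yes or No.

Yes

A valid assignment using 10 vans:
  van 1: 900 = 900
  van 2: 825 = 825
  van 3: 800 + 150 = 950
  van 4: 800 + 150 = 950
  van 5: 750 = 750
  van 6: 725 = 725
  van 7: 700 = 700
  van 8: 650 = 650
  van 9: 525 + 425 = 950
  van 10: 400 + 325 = 725
Every load is within 950 kg, so 10 vans suffice.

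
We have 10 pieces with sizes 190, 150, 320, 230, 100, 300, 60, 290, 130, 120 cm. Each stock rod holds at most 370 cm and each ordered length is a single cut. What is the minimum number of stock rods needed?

Total = 320 + 300 + 290 + 230 + 190 + 150 + 130 + 120 + 100 + 60 = 1890 cm.
Lower bound: ⌈1890/370⌉ = 6 stock rods.
A packing using 6 stock rods:
  stock rod 1: 320 = 320
  stock rod 2: 300 + 60 = 360
  stock rod 3: 290 = 290
  stock rod 4: 230 + 130 = 360
  stock rod 5: 190 + 150 = 340
  stock rod 6: 120 + 100 = 220
This matches the lower bound, so 6 is optimal.

6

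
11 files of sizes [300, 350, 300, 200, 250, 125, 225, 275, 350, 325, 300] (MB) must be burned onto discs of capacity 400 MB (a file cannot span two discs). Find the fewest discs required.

10

Total = 350 + 350 + 325 + 300 + 300 + 300 + 275 + 250 + 225 + 200 + 125 = 3000 MB.
Lower bound: ⌈3000/400⌉ = 8 discs.
Also, 9 files each exceed 200 MB, and no two of those can share a disc, so at least 9 discs are needed.
A packing using 10 discs:
  disc 1: 350 = 350
  disc 2: 350 = 350
  disc 3: 325 = 325
  disc 4: 300 = 300
  disc 5: 300 = 300
  disc 6: 300 = 300
  disc 7: 275 + 125 = 400
  disc 8: 250 = 250
  disc 9: 225 = 225
  disc 10: 200 = 200
No arrangement into 9 discs stays within capacity, so 10 is optimal.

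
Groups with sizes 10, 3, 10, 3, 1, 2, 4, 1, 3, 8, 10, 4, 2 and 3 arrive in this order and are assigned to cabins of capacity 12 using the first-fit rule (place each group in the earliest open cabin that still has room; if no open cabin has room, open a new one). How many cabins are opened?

6

  10 → cabin 1 (new)  [load 10/12]
  3 → cabin 2 (new)  [load 3/12]
  10 → cabin 3 (new)  [load 10/12]
  3 → cabin 2  [load 6/12]
  1 → cabin 1  [load 11/12]
  2 → cabin 2  [load 8/12]
  4 → cabin 2  [load 12/12]
  1 → cabin 1  [load 12/12]
  3 → cabin 4 (new)  [load 3/12]
  8 → cabin 4  [load 11/12]
  10 → cabin 5 (new)  [load 10/12]
  4 → cabin 6 (new)  [load 4/12]
  2 → cabin 3  [load 12/12]
  3 → cabin 6  [load 7/12]
6 cabins opened.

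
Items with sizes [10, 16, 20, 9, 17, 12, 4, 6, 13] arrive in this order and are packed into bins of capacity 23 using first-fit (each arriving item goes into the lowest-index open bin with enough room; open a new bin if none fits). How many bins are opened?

6

  10 → bin 1 (new)  [load 10/23]
  16 → bin 2 (new)  [load 16/23]
  20 → bin 3 (new)  [load 20/23]
  9 → bin 1  [load 19/23]
  17 → bin 4 (new)  [load 17/23]
  12 → bin 5 (new)  [load 12/23]
  4 → bin 1  [load 23/23]
  6 → bin 2  [load 22/23]
  13 → bin 6 (new)  [load 13/23]
6 bins opened.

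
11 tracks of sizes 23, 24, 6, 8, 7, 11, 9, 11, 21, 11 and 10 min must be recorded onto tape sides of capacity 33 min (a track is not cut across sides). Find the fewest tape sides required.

5

Total = 24 + 23 + 21 + 11 + 11 + 11 + 10 + 9 + 8 + 7 + 6 = 141 min.
Lower bound: ⌈141/33⌉ = 5 tape sides.
A packing using 5 tape sides:
  side 1: 24 + 9 = 33
  side 2: 23 + 10 = 33
  side 3: 21 + 11 = 32
  side 4: 11 + 11 + 8 = 30
  side 5: 7 + 6 = 13
This matches the lower bound, so 5 is optimal.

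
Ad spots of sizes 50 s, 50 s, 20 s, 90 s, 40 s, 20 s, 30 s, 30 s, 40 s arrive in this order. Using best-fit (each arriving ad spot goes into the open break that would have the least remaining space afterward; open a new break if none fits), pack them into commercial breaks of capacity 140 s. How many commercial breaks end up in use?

3

  50 → break 1 (new)  [load 50/140]
  50 → break 1  [load 100/140]
  20 → break 1  [load 120/140]
  90 → break 2 (new)  [load 90/140]
  40 → break 2  [load 130/140]
  20 → break 1  [load 140/140]
  30 → break 3 (new)  [load 30/140]
  30 → break 3  [load 60/140]
  40 → break 3  [load 100/140]
3 commercial breaks opened.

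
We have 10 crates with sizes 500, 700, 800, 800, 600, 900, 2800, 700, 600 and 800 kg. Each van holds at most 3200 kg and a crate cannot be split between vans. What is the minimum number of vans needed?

Total = 2800 + 900 + 800 + 800 + 800 + 700 + 700 + 600 + 600 + 500 = 9200 kg.
Lower bound: ⌈9200/3200⌉ = 3 vans.
A packing using 3 vans:
  van 1: 2800 = 2800
  van 2: 900 + 800 + 800 + 700 = 3200
  van 3: 800 + 700 + 600 + 600 + 500 = 3200
This matches the lower bound, so 3 is optimal.

3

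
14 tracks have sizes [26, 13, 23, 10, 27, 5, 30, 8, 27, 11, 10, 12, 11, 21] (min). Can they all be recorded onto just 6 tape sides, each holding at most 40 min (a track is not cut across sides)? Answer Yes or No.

Yes

A valid assignment using 6 tape sides:
  side 1: 30 + 10 = 40
  side 2: 27 + 13 = 40
  side 3: 27 + 12 = 39
  side 4: 26 + 11 = 37
  side 5: 23 + 11 + 5 = 39
  side 6: 21 + 10 + 8 = 39
Every load is within 40 min, so 6 tape sides suffice.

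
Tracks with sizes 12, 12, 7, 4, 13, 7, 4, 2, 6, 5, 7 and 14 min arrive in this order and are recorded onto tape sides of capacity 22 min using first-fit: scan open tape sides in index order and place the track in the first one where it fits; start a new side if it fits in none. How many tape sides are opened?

  12 → side 1 (new)  [load 12/22]
  12 → side 2 (new)  [load 12/22]
  7 → side 1  [load 19/22]
  4 → side 2  [load 16/22]
  13 → side 3 (new)  [load 13/22]
  7 → side 3  [load 20/22]
  4 → side 2  [load 20/22]
  2 → side 1  [load 21/22]
  6 → side 4 (new)  [load 6/22]
  5 → side 4  [load 11/22]
  7 → side 4  [load 18/22]
  14 → side 5 (new)  [load 14/22]
5 tape sides opened.

5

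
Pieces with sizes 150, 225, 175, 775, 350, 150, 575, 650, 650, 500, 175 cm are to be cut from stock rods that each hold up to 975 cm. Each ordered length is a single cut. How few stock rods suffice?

Total = 775 + 650 + 650 + 575 + 500 + 350 + 225 + 175 + 175 + 150 + 150 = 4375 cm.
Lower bound: ⌈4375/975⌉ = 5 stock rods.
A packing using 5 stock rods:
  stock rod 1: 775 + 175 = 950
  stock rod 2: 650 + 225 = 875
  stock rod 3: 650 + 175 + 150 = 975
  stock rod 4: 575 + 350 = 925
  stock rod 5: 500 + 150 = 650
This matches the lower bound, so 5 is optimal.

5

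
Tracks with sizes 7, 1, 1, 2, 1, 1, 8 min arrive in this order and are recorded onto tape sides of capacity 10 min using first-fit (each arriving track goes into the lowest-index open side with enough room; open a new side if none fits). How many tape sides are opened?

  7 → side 1 (new)  [load 7/10]
  1 → side 1  [load 8/10]
  1 → side 1  [load 9/10]
  2 → side 2 (new)  [load 2/10]
  1 → side 1  [load 10/10]
  1 → side 2  [load 3/10]
  8 → side 3 (new)  [load 8/10]
3 tape sides opened.

3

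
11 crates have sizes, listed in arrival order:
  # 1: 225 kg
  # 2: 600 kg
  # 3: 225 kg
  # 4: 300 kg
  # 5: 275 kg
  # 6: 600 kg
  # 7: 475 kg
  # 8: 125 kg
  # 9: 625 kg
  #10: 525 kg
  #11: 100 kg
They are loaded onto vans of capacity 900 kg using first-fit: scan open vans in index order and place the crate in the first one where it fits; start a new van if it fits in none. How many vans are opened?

6

  225 → van 1 (new)  [load 225/900]
  600 → van 1  [load 825/900]
  225 → van 2 (new)  [load 225/900]
  300 → van 2  [load 525/900]
  275 → van 2  [load 800/900]
  600 → van 3 (new)  [load 600/900]
  475 → van 4 (new)  [load 475/900]
  125 → van 3  [load 725/900]
  625 → van 5 (new)  [load 625/900]
  525 → van 6 (new)  [load 525/900]
  100 → van 2  [load 900/900]
6 vans opened.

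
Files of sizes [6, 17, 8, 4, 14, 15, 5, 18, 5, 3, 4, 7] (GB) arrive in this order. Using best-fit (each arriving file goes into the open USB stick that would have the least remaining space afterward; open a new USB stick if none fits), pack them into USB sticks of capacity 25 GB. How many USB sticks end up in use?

5

  6 → USB stick 1 (new)  [load 6/25]
  17 → USB stick 1  [load 23/25]
  8 → USB stick 2 (new)  [load 8/25]
  4 → USB stick 2  [load 12/25]
  14 → USB stick 3 (new)  [load 14/25]
  15 → USB stick 4 (new)  [load 15/25]
  5 → USB stick 4  [load 20/25]
  18 → USB stick 5 (new)  [load 18/25]
  5 → USB stick 4  [load 25/25]
  3 → USB stick 5  [load 21/25]
  4 → USB stick 5  [load 25/25]
  7 → USB stick 3  [load 21/25]
5 USB sticks opened.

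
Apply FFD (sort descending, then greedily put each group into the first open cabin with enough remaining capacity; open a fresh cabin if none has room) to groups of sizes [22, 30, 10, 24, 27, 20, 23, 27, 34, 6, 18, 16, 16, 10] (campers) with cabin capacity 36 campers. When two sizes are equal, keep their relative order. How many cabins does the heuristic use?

9

Sorted descending: 34, 30, 27, 27, 24, 23, 22, 20, 18, 16, 16, 10, 10, 6.
  34 → cabin 1 (new)  [load 34/36]
  30 → cabin 2 (new)  [load 30/36]
  27 → cabin 3 (new)  [load 27/36]
  27 → cabin 4 (new)  [load 27/36]
  24 → cabin 5 (new)  [load 24/36]
  23 → cabin 6 (new)  [load 23/36]
  22 → cabin 7 (new)  [load 22/36]
  20 → cabin 8 (new)  [load 20/36]
  18 → cabin 9 (new)  [load 18/36]
  16 → cabin 8  [load 36/36]
  16 → cabin 9  [load 34/36]
  10 → cabin 5  [load 34/36]
  10 → cabin 6  [load 33/36]
  6 → cabin 2  [load 36/36]
9 cabins opened.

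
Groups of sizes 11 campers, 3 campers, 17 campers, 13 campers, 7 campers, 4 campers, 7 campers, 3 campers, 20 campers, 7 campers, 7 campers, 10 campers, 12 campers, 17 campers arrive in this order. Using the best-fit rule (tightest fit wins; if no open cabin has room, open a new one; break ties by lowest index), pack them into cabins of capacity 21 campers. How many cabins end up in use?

  11 → cabin 1 (new)  [load 11/21]
  3 → cabin 1  [load 14/21]
  17 → cabin 2 (new)  [load 17/21]
  13 → cabin 3 (new)  [load 13/21]
  7 → cabin 1  [load 21/21]
  4 → cabin 2  [load 21/21]
  7 → cabin 3  [load 20/21]
  3 → cabin 4 (new)  [load 3/21]
  20 → cabin 5 (new)  [load 20/21]
  7 → cabin 4  [load 10/21]
  7 → cabin 4  [load 17/21]
  10 → cabin 6 (new)  [load 10/21]
  12 → cabin 7 (new)  [load 12/21]
  17 → cabin 8 (new)  [load 17/21]
8 cabins opened.

8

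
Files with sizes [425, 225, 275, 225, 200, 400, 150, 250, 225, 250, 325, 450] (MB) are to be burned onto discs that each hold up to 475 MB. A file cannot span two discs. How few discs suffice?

Total = 450 + 425 + 400 + 325 + 275 + 250 + 250 + 225 + 225 + 225 + 200 + 150 = 3400 MB.
Lower bound: ⌈3400/475⌉ = 8 discs.
A packing using 8 discs:
  disc 1: 450 = 450
  disc 2: 425 = 425
  disc 3: 400 = 400
  disc 4: 325 + 150 = 475
  disc 5: 275 + 200 = 475
  disc 6: 250 + 225 = 475
  disc 7: 250 + 225 = 475
  disc 8: 225 = 225
This matches the lower bound, so 8 is optimal.

8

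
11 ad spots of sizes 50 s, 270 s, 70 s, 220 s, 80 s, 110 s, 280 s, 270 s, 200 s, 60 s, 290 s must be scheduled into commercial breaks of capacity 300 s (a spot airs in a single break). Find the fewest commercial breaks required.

Total = 290 + 280 + 270 + 270 + 220 + 200 + 110 + 80 + 70 + 60 + 50 = 1900 s.
Lower bound: ⌈1900/300⌉ = 7 commercial breaks.
A packing using 7 commercial breaks:
  break 1: 290 = 290
  break 2: 280 = 280
  break 3: 270 = 270
  break 4: 270 = 270
  break 5: 220 + 80 = 300
  break 6: 200 + 70 = 270
  break 7: 110 + 60 + 50 = 220
This matches the lower bound, so 7 is optimal.

7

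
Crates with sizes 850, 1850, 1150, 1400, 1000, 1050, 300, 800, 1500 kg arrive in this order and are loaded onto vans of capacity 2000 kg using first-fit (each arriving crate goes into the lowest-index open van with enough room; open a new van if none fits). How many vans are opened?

  850 → van 1 (new)  [load 850/2000]
  1850 → van 2 (new)  [load 1850/2000]
  1150 → van 1  [load 2000/2000]
  1400 → van 3 (new)  [load 1400/2000]
  1000 → van 4 (new)  [load 1000/2000]
  1050 → van 5 (new)  [load 1050/2000]
  300 → van 3  [load 1700/2000]
  800 → van 4  [load 1800/2000]
  1500 → van 6 (new)  [load 1500/2000]
6 vans opened.

6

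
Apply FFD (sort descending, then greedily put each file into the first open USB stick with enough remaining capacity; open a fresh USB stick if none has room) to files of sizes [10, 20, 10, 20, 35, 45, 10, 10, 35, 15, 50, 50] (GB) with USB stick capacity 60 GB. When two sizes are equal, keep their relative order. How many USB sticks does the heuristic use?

Sorted descending: 50, 50, 45, 35, 35, 20, 20, 15, 10, 10, 10, 10.
  50 → USB stick 1 (new)  [load 50/60]
  50 → USB stick 2 (new)  [load 50/60]
  45 → USB stick 3 (new)  [load 45/60]
  35 → USB stick 4 (new)  [load 35/60]
  35 → USB stick 5 (new)  [load 35/60]
  20 → USB stick 4  [load 55/60]
  20 → USB stick 5  [load 55/60]
  15 → USB stick 3  [load 60/60]
  10 → USB stick 1  [load 60/60]
  10 → USB stick 2  [load 60/60]
  10 → USB stick 6 (new)  [load 10/60]
  10 → USB stick 6  [load 20/60]
6 USB sticks opened.

6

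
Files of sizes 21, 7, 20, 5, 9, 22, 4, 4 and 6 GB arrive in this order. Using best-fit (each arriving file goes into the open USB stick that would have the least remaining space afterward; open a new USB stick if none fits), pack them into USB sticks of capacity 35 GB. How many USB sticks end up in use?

3

  21 → USB stick 1 (new)  [load 21/35]
  7 → USB stick 1  [load 28/35]
  20 → USB stick 2 (new)  [load 20/35]
  5 → USB stick 1  [load 33/35]
  9 → USB stick 2  [load 29/35]
  22 → USB stick 3 (new)  [load 22/35]
  4 → USB stick 2  [load 33/35]
  4 → USB stick 3  [load 26/35]
  6 → USB stick 3  [load 32/35]
3 USB sticks opened.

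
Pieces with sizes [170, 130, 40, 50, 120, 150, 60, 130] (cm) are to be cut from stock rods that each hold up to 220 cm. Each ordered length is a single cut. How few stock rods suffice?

Total = 170 + 150 + 130 + 130 + 120 + 60 + 50 + 40 = 850 cm.
Lower bound: ⌈850/220⌉ = 4 stock rods.
Also, 5 pieces each exceed 110 cm, and no two of those can share a stock rod, so at least 5 stock rods are needed.
A packing using 5 stock rods:
  stock rod 1: 170 + 50 = 220
  stock rod 2: 150 + 60 = 210
  stock rod 3: 130 + 40 = 170
  stock rod 4: 130 = 130
  stock rod 5: 120 = 120
This matches the lower bound, so 5 is optimal.

5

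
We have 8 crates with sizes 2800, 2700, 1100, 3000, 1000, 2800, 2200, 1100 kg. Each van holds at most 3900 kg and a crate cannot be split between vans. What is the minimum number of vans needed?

Total = 3000 + 2800 + 2800 + 2700 + 2200 + 1100 + 1100 + 1000 = 16700 kg.
Lower bound: ⌈16700/3900⌉ = 5 vans.
A packing using 5 vans:
  van 1: 3000 = 3000
  van 2: 2800 + 1100 = 3900
  van 3: 2800 + 1100 = 3900
  van 4: 2700 + 1000 = 3700
  van 5: 2200 = 2200
This matches the lower bound, so 5 is optimal.

5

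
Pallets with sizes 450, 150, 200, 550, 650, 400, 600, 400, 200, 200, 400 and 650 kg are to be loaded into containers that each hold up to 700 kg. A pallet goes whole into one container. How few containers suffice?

8

Total = 650 + 650 + 600 + 550 + 450 + 400 + 400 + 400 + 200 + 200 + 200 + 150 = 4850 kg.
Lower bound: ⌈4850/700⌉ = 7 containers.
Also, 8 pallets each exceed 350 kg, and no two of those can share a container, so at least 8 containers are needed.
A packing using 8 containers:
  container 1: 650 = 650
  container 2: 650 = 650
  container 3: 600 = 600
  container 4: 550 + 150 = 700
  container 5: 450 + 200 = 650
  container 6: 400 + 200 = 600
  container 7: 400 + 200 = 600
  container 8: 400 = 400
This matches the lower bound, so 8 is optimal.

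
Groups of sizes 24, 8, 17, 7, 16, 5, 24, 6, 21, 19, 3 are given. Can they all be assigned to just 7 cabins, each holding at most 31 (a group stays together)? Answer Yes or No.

A valid assignment using 6 cabins:
  cabin 1: 24 + 7 = 31
  cabin 2: 24 + 6 = 30
  cabin 3: 21 + 8 = 29
  cabin 4: 19 + 5 + 3 = 27
  cabin 5: 17 = 17
  cabin 6: 16 = 16
That uses only 6 ≤ 7, so 7 cabins are enough.

Yes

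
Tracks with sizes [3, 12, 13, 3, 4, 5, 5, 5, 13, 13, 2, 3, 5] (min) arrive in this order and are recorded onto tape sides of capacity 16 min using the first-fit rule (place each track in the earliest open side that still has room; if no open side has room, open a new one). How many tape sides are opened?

6

  3 → side 1 (new)  [load 3/16]
  12 → side 1  [load 15/16]
  13 → side 2 (new)  [load 13/16]
  3 → side 2  [load 16/16]
  4 → side 3 (new)  [load 4/16]
  5 → side 3  [load 9/16]
  5 → side 3  [load 14/16]
  5 → side 4 (new)  [load 5/16]
  13 → side 5 (new)  [load 13/16]
  13 → side 6 (new)  [load 13/16]
  2 → side 3  [load 16/16]
  3 → side 4  [load 8/16]
  5 → side 4  [load 13/16]
6 tape sides opened.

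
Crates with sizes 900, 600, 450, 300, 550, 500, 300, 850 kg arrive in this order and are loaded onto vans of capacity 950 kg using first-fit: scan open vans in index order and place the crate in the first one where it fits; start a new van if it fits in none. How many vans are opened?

5

  900 → van 1 (new)  [load 900/950]
  600 → van 2 (new)  [load 600/950]
  450 → van 3 (new)  [load 450/950]
  300 → van 2  [load 900/950]
  550 → van 4 (new)  [load 550/950]
  500 → van 3  [load 950/950]
  300 → van 4  [load 850/950]
  850 → van 5 (new)  [load 850/950]
5 vans opened.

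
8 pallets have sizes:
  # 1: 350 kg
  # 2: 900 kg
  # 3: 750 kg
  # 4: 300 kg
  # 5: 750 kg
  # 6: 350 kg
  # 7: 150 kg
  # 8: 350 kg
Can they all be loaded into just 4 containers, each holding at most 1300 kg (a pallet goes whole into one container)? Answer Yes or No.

Yes

A valid assignment using 4 containers:
  container 1: 900 + 350 = 1250
  container 2: 750 + 350 + 150 = 1250
  container 3: 750 + 350 = 1100
  container 4: 300 = 300
Every load is within 1300 kg, so 4 containers suffice.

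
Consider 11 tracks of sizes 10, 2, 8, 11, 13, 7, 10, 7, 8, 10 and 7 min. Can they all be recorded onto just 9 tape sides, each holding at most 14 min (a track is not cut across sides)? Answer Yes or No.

Yes

A valid assignment using 9 tape sides:
  side 1: 13 = 13
  side 2: 11 + 2 = 13
  side 3: 10 = 10
  side 4: 10 = 10
  side 5: 10 = 10
  side 6: 8 = 8
  side 7: 8 = 8
  side 8: 7 + 7 = 14
  side 9: 7 = 7
Every load is within 14 min, so 9 tape sides suffice.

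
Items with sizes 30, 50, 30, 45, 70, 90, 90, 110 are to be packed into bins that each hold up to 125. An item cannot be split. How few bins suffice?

Total = 110 + 90 + 90 + 70 + 50 + 45 + 30 + 30 = 515.
Lower bound: ⌈515/125⌉ = 5 bins.
A packing using 5 bins:
  bin 1: 110 = 110
  bin 2: 90 + 30 = 120
  bin 3: 90 + 30 = 120
  bin 4: 70 + 50 = 120
  bin 5: 45 = 45
This matches the lower bound, so 5 is optimal.

5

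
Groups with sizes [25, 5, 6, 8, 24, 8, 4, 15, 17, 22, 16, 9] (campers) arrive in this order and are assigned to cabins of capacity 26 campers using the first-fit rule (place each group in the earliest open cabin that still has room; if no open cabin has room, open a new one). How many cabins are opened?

7

  25 → cabin 1 (new)  [load 25/26]
  5 → cabin 2 (new)  [load 5/26]
  6 → cabin 2  [load 11/26]
  8 → cabin 2  [load 19/26]
  24 → cabin 3 (new)  [load 24/26]
  8 → cabin 4 (new)  [load 8/26]
  4 → cabin 2  [load 23/26]
  15 → cabin 4  [load 23/26]
  17 → cabin 5 (new)  [load 17/26]
  22 → cabin 6 (new)  [load 22/26]
  16 → cabin 7 (new)  [load 16/26]
  9 → cabin 5  [load 26/26]
7 cabins opened.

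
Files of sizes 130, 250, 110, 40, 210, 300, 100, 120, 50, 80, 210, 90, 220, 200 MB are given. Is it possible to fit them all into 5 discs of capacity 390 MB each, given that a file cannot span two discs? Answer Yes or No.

No

Total = 2110 MB; ⌈2110/390⌉ = 6.
At least 6 discs are required, but only 5 are allowed.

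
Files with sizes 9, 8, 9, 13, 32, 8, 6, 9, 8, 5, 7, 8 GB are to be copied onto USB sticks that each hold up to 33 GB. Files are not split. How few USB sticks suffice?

Total = 32 + 13 + 9 + 9 + 9 + 8 + 8 + 8 + 8 + 7 + 6 + 5 = 122 GB.
Lower bound: ⌈122/33⌉ = 4 USB sticks.
A packing using 4 USB sticks:
  USB stick 1: 32 = 32
  USB stick 2: 13 + 9 + 9 = 31
  USB stick 3: 9 + 8 + 8 + 8 = 33
  USB stick 4: 8 + 7 + 6 + 5 = 26
This matches the lower bound, so 4 is optimal.

4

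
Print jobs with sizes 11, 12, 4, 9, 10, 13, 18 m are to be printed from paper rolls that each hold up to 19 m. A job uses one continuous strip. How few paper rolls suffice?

Total = 18 + 13 + 12 + 11 + 10 + 9 + 4 = 77 m.
Lower bound: ⌈77/19⌉ = 5 paper rolls.
A packing using 5 paper rolls:
  roll 1: 18 = 18
  roll 2: 13 + 4 = 17
  roll 3: 12 = 12
  roll 4: 11 = 11
  roll 5: 10 + 9 = 19
This matches the lower bound, so 5 is optimal.

5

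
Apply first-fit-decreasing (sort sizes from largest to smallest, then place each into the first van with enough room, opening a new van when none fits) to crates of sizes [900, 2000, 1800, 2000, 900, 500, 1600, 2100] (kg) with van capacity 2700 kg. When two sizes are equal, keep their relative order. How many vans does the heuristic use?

Sorted descending: 2100, 2000, 2000, 1800, 1600, 900, 900, 500.
  2100 → van 1 (new)  [load 2100/2700]
  2000 → van 2 (new)  [load 2000/2700]
  2000 → van 3 (new)  [load 2000/2700]
  1800 → van 4 (new)  [load 1800/2700]
  1600 → van 5 (new)  [load 1600/2700]
  900 → van 4  [load 2700/2700]
  900 → van 5  [load 2500/2700]
  500 → van 1  [load 2600/2700]
5 vans opened.

5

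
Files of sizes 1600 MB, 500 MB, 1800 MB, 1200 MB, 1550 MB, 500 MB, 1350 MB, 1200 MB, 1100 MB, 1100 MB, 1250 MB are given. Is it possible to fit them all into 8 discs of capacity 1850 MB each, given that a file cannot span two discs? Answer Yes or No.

Total = 13150 MB; ⌈13150/1850⌉ = 8.
9 files each exceed half the capacity and cannot share a disc, forcing at least 9 discs.
At least 9 discs are required, but only 8 are allowed.

No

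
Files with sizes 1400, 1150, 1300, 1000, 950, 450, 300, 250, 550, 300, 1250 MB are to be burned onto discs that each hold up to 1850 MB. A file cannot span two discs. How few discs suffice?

Total = 1400 + 1300 + 1250 + 1150 + 1000 + 950 + 550 + 450 + 300 + 300 + 250 = 8900 MB.
Lower bound: ⌈8900/1850⌉ = 5 discs.
Also, 6 files each exceed 925 MB, and no two of those can share a disc, so at least 6 discs are needed.
A packing using 6 discs:
  disc 1: 1400 + 450 = 1850
  disc 2: 1300 + 550 = 1850
  disc 3: 1250 + 300 + 300 = 1850
  disc 4: 1150 + 250 = 1400
  disc 5: 1000 = 1000
  disc 6: 950 = 950
This matches the lower bound, so 6 is optimal.

6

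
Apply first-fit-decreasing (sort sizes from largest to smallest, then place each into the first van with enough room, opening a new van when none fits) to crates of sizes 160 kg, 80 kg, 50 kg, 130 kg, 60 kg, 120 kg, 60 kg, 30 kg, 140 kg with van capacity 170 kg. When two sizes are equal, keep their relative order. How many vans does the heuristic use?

Sorted descending: 160, 140, 130, 120, 80, 60, 60, 50, 30.
  160 → van 1 (new)  [load 160/170]
  140 → van 2 (new)  [load 140/170]
  130 → van 3 (new)  [load 130/170]
  120 → van 4 (new)  [load 120/170]
  80 → van 5 (new)  [load 80/170]
  60 → van 5  [load 140/170]
  60 → van 6 (new)  [load 60/170]
  50 → van 4  [load 170/170]
  30 → van 2  [load 170/170]
6 vans opened.

6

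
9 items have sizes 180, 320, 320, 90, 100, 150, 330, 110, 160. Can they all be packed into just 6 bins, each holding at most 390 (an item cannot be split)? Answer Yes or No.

A valid assignment using 6 bins:
  bin 1: 330 = 330
  bin 2: 320 = 320
  bin 3: 320 = 320
  bin 4: 180 + 160 = 340
  bin 5: 150 + 110 + 100 = 360
  bin 6: 90 = 90
Every load is within 390, so 6 bins suffice.

Yes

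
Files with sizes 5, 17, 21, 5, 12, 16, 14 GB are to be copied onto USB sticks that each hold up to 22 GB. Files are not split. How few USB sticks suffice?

Total = 21 + 17 + 16 + 14 + 12 + 5 + 5 = 90 GB.
Lower bound: ⌈90/22⌉ = 5 USB sticks.
A packing using 5 USB sticks:
  USB stick 1: 21 = 21
  USB stick 2: 17 + 5 = 22
  USB stick 3: 16 + 5 = 21
  USB stick 4: 14 = 14
  USB stick 5: 12 = 12
This matches the lower bound, so 5 is optimal.

5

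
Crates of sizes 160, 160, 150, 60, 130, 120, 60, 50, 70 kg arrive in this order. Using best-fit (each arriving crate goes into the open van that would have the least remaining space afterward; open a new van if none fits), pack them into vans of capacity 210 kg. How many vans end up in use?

  160 → van 1 (new)  [load 160/210]
  160 → van 2 (new)  [load 160/210]
  150 → van 3 (new)  [load 150/210]
  60 → van 3  [load 210/210]
  130 → van 4 (new)  [load 130/210]
  120 → van 5 (new)  [load 120/210]
  60 → van 4  [load 190/210]
  50 → van 1  [load 210/210]
  70 → van 5  [load 190/210]
5 vans opened.

5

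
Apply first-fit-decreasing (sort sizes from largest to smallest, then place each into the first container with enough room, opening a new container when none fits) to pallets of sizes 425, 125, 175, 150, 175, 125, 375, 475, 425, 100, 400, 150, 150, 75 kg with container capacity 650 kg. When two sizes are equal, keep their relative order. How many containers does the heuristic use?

Sorted descending: 475, 425, 425, 400, 375, 175, 175, 150, 150, 150, 125, 125, 100, 75.
  475 → container 1 (new)  [load 475/650]
  425 → container 2 (new)  [load 425/650]
  425 → container 3 (new)  [load 425/650]
  400 → container 4 (new)  [load 400/650]
  375 → container 5 (new)  [load 375/650]
  175 → container 1  [load 650/650]
  175 → container 2  [load 600/650]
  150 → container 3  [load 575/650]
  150 → container 4  [load 550/650]
  150 → container 5  [load 525/650]
  125 → container 5  [load 650/650]
  125 → container 6 (new)  [load 125/650]
  100 → container 4  [load 650/650]
  75 → container 3  [load 650/650]
6 containers opened.

6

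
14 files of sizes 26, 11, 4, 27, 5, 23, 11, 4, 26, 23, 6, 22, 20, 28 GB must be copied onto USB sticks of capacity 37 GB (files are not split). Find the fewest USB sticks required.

Total = 28 + 27 + 26 + 26 + 23 + 23 + 22 + 20 + 11 + 11 + 6 + 5 + 4 + 4 = 236 GB.
Lower bound: ⌈236/37⌉ = 7 USB sticks.
Also, 8 files each exceed 37/2 GB, and no two of those can share a USB stick, so at least 8 USB sticks are needed.
A packing using 8 USB sticks:
  USB stick 1: 28 + 6 = 34
  USB stick 2: 27 + 5 + 4 = 36
  USB stick 3: 26 + 11 = 37
  USB stick 4: 26 + 11 = 37
  USB stick 5: 23 + 4 = 27
  USB stick 6: 23 = 23
  USB stick 7: 22 = 22
  USB stick 8: 20 = 20
This matches the lower bound, so 8 is optimal.

8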